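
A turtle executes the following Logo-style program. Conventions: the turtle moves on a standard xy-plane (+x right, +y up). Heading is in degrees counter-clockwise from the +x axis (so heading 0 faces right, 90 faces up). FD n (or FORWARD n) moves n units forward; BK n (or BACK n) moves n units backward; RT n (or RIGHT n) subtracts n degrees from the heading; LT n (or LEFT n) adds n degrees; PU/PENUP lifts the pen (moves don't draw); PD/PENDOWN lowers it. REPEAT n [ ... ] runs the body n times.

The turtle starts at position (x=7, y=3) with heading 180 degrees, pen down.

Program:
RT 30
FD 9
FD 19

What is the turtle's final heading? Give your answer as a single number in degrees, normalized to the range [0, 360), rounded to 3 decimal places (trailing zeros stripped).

Executing turtle program step by step:
Start: pos=(7,3), heading=180, pen down
RT 30: heading 180 -> 150
FD 9: (7,3) -> (-0.794,7.5) [heading=150, draw]
FD 19: (-0.794,7.5) -> (-17.249,17) [heading=150, draw]
Final: pos=(-17.249,17), heading=150, 2 segment(s) drawn

Answer: 150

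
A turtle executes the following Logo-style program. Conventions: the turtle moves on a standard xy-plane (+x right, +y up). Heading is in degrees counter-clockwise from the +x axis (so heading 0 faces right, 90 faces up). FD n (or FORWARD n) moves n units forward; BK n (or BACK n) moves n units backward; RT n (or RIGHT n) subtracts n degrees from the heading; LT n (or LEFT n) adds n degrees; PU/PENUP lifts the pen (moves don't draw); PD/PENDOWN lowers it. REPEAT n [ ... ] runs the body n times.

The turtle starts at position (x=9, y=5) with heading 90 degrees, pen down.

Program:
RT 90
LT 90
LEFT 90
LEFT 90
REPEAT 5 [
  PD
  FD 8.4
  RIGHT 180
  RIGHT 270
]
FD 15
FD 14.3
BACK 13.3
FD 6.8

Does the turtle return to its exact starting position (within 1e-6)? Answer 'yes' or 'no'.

Executing turtle program step by step:
Start: pos=(9,5), heading=90, pen down
RT 90: heading 90 -> 0
LT 90: heading 0 -> 90
LT 90: heading 90 -> 180
LT 90: heading 180 -> 270
REPEAT 5 [
  -- iteration 1/5 --
  PD: pen down
  FD 8.4: (9,5) -> (9,-3.4) [heading=270, draw]
  RT 180: heading 270 -> 90
  RT 270: heading 90 -> 180
  -- iteration 2/5 --
  PD: pen down
  FD 8.4: (9,-3.4) -> (0.6,-3.4) [heading=180, draw]
  RT 180: heading 180 -> 0
  RT 270: heading 0 -> 90
  -- iteration 3/5 --
  PD: pen down
  FD 8.4: (0.6,-3.4) -> (0.6,5) [heading=90, draw]
  RT 180: heading 90 -> 270
  RT 270: heading 270 -> 0
  -- iteration 4/5 --
  PD: pen down
  FD 8.4: (0.6,5) -> (9,5) [heading=0, draw]
  RT 180: heading 0 -> 180
  RT 270: heading 180 -> 270
  -- iteration 5/5 --
  PD: pen down
  FD 8.4: (9,5) -> (9,-3.4) [heading=270, draw]
  RT 180: heading 270 -> 90
  RT 270: heading 90 -> 180
]
FD 15: (9,-3.4) -> (-6,-3.4) [heading=180, draw]
FD 14.3: (-6,-3.4) -> (-20.3,-3.4) [heading=180, draw]
BK 13.3: (-20.3,-3.4) -> (-7,-3.4) [heading=180, draw]
FD 6.8: (-7,-3.4) -> (-13.8,-3.4) [heading=180, draw]
Final: pos=(-13.8,-3.4), heading=180, 9 segment(s) drawn

Start position: (9, 5)
Final position: (-13.8, -3.4)
Distance = 24.298; >= 1e-6 -> NOT closed

Answer: no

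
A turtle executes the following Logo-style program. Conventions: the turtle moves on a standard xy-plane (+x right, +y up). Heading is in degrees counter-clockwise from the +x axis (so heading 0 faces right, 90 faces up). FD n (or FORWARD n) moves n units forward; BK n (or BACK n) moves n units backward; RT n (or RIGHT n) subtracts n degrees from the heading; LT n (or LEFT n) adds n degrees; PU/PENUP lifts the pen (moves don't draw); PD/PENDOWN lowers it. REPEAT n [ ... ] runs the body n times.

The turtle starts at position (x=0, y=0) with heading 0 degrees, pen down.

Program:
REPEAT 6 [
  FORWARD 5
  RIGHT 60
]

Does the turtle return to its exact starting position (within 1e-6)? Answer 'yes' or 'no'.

Answer: yes

Derivation:
Executing turtle program step by step:
Start: pos=(0,0), heading=0, pen down
REPEAT 6 [
  -- iteration 1/6 --
  FD 5: (0,0) -> (5,0) [heading=0, draw]
  RT 60: heading 0 -> 300
  -- iteration 2/6 --
  FD 5: (5,0) -> (7.5,-4.33) [heading=300, draw]
  RT 60: heading 300 -> 240
  -- iteration 3/6 --
  FD 5: (7.5,-4.33) -> (5,-8.66) [heading=240, draw]
  RT 60: heading 240 -> 180
  -- iteration 4/6 --
  FD 5: (5,-8.66) -> (0,-8.66) [heading=180, draw]
  RT 60: heading 180 -> 120
  -- iteration 5/6 --
  FD 5: (0,-8.66) -> (-2.5,-4.33) [heading=120, draw]
  RT 60: heading 120 -> 60
  -- iteration 6/6 --
  FD 5: (-2.5,-4.33) -> (0,0) [heading=60, draw]
  RT 60: heading 60 -> 0
]
Final: pos=(0,0), heading=0, 6 segment(s) drawn

Start position: (0, 0)
Final position: (0, 0)
Distance = 0; < 1e-6 -> CLOSED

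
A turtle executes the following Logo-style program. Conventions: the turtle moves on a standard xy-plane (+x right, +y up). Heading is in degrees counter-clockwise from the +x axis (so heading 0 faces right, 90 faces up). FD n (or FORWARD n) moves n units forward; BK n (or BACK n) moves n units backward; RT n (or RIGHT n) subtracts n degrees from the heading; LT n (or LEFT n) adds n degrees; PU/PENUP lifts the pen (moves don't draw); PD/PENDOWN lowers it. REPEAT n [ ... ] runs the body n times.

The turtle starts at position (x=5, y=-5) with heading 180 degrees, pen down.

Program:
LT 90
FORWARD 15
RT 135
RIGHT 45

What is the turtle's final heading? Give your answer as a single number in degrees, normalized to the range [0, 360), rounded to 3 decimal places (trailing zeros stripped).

Executing turtle program step by step:
Start: pos=(5,-5), heading=180, pen down
LT 90: heading 180 -> 270
FD 15: (5,-5) -> (5,-20) [heading=270, draw]
RT 135: heading 270 -> 135
RT 45: heading 135 -> 90
Final: pos=(5,-20), heading=90, 1 segment(s) drawn

Answer: 90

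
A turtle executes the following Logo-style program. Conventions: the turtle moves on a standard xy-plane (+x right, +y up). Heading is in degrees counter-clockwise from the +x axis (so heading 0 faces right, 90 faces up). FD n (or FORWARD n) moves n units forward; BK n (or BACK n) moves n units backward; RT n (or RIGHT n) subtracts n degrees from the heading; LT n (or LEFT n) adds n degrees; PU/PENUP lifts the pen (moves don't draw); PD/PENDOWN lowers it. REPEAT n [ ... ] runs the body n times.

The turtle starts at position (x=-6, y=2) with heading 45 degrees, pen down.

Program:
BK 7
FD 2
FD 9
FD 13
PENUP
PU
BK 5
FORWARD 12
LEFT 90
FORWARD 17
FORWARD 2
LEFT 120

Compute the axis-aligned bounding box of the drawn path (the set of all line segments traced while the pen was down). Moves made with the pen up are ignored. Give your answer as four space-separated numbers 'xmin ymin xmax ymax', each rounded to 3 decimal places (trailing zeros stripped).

Answer: -10.95 -2.95 6.021 14.021

Derivation:
Executing turtle program step by step:
Start: pos=(-6,2), heading=45, pen down
BK 7: (-6,2) -> (-10.95,-2.95) [heading=45, draw]
FD 2: (-10.95,-2.95) -> (-9.536,-1.536) [heading=45, draw]
FD 9: (-9.536,-1.536) -> (-3.172,4.828) [heading=45, draw]
FD 13: (-3.172,4.828) -> (6.021,14.021) [heading=45, draw]
PU: pen up
PU: pen up
BK 5: (6.021,14.021) -> (2.485,10.485) [heading=45, move]
FD 12: (2.485,10.485) -> (10.971,18.971) [heading=45, move]
LT 90: heading 45 -> 135
FD 17: (10.971,18.971) -> (-1.05,30.991) [heading=135, move]
FD 2: (-1.05,30.991) -> (-2.464,32.406) [heading=135, move]
LT 120: heading 135 -> 255
Final: pos=(-2.464,32.406), heading=255, 4 segment(s) drawn

Segment endpoints: x in {-10.95, -9.536, -6, -3.172, 6.021}, y in {-2.95, -1.536, 2, 4.828, 14.021}
xmin=-10.95, ymin=-2.95, xmax=6.021, ymax=14.021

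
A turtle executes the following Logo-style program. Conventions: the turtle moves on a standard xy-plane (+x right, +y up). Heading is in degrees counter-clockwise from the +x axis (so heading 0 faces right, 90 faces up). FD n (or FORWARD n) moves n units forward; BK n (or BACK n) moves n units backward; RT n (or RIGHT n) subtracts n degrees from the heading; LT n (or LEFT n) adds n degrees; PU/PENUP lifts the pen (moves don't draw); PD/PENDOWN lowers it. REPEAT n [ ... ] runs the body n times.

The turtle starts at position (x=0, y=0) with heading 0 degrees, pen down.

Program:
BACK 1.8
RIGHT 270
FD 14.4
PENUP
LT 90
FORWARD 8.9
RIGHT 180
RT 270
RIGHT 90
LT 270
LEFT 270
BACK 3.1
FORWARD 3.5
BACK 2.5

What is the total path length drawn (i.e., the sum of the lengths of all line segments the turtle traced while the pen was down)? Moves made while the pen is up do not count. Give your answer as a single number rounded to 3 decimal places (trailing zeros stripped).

Answer: 16.2

Derivation:
Executing turtle program step by step:
Start: pos=(0,0), heading=0, pen down
BK 1.8: (0,0) -> (-1.8,0) [heading=0, draw]
RT 270: heading 0 -> 90
FD 14.4: (-1.8,0) -> (-1.8,14.4) [heading=90, draw]
PU: pen up
LT 90: heading 90 -> 180
FD 8.9: (-1.8,14.4) -> (-10.7,14.4) [heading=180, move]
RT 180: heading 180 -> 0
RT 270: heading 0 -> 90
RT 90: heading 90 -> 0
LT 270: heading 0 -> 270
LT 270: heading 270 -> 180
BK 3.1: (-10.7,14.4) -> (-7.6,14.4) [heading=180, move]
FD 3.5: (-7.6,14.4) -> (-11.1,14.4) [heading=180, move]
BK 2.5: (-11.1,14.4) -> (-8.6,14.4) [heading=180, move]
Final: pos=(-8.6,14.4), heading=180, 2 segment(s) drawn

Segment lengths:
  seg 1: (0,0) -> (-1.8,0), length = 1.8
  seg 2: (-1.8,0) -> (-1.8,14.4), length = 14.4
Total = 16.2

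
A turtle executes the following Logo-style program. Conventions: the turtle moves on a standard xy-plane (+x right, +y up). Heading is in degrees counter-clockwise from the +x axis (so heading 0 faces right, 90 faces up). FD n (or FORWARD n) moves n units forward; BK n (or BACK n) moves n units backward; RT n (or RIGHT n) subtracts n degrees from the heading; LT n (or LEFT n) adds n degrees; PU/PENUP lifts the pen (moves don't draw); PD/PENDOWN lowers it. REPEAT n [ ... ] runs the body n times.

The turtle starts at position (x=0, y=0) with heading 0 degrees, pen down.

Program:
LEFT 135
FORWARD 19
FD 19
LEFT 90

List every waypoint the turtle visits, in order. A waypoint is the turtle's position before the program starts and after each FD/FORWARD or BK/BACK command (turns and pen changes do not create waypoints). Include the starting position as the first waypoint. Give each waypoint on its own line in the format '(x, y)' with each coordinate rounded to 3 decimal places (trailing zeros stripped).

Executing turtle program step by step:
Start: pos=(0,0), heading=0, pen down
LT 135: heading 0 -> 135
FD 19: (0,0) -> (-13.435,13.435) [heading=135, draw]
FD 19: (-13.435,13.435) -> (-26.87,26.87) [heading=135, draw]
LT 90: heading 135 -> 225
Final: pos=(-26.87,26.87), heading=225, 2 segment(s) drawn
Waypoints (3 total):
(0, 0)
(-13.435, 13.435)
(-26.87, 26.87)

Answer: (0, 0)
(-13.435, 13.435)
(-26.87, 26.87)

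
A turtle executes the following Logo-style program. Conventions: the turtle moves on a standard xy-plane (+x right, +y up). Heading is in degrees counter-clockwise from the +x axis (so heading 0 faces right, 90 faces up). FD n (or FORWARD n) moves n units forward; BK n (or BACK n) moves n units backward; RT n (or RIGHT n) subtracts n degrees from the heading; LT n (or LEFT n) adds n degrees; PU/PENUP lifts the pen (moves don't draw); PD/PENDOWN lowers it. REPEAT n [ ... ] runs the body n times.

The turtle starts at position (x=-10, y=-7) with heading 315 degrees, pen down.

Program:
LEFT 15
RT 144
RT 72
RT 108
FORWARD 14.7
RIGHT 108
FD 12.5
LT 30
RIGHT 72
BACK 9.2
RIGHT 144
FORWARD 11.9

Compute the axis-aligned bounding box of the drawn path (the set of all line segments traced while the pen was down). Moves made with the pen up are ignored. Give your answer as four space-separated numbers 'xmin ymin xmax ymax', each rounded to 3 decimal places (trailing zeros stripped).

Answer: -10 -17.69 13.141 -0.965

Derivation:
Executing turtle program step by step:
Start: pos=(-10,-7), heading=315, pen down
LT 15: heading 315 -> 330
RT 144: heading 330 -> 186
RT 72: heading 186 -> 114
RT 108: heading 114 -> 6
FD 14.7: (-10,-7) -> (4.619,-5.463) [heading=6, draw]
RT 108: heading 6 -> 258
FD 12.5: (4.619,-5.463) -> (2.021,-17.69) [heading=258, draw]
LT 30: heading 258 -> 288
RT 72: heading 288 -> 216
BK 9.2: (2.021,-17.69) -> (9.464,-12.283) [heading=216, draw]
RT 144: heading 216 -> 72
FD 11.9: (9.464,-12.283) -> (13.141,-0.965) [heading=72, draw]
Final: pos=(13.141,-0.965), heading=72, 4 segment(s) drawn

Segment endpoints: x in {-10, 2.021, 4.619, 9.464, 13.141}, y in {-17.69, -12.283, -7, -5.463, -0.965}
xmin=-10, ymin=-17.69, xmax=13.141, ymax=-0.965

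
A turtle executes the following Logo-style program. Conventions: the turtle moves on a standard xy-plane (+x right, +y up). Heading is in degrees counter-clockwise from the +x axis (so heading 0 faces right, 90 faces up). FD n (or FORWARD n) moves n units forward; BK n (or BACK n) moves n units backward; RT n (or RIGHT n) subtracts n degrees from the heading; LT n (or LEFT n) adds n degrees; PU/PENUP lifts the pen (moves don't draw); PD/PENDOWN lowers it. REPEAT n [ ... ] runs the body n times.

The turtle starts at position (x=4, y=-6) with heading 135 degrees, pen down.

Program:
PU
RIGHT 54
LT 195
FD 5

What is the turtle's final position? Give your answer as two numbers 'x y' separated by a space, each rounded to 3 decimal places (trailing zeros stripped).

Executing turtle program step by step:
Start: pos=(4,-6), heading=135, pen down
PU: pen up
RT 54: heading 135 -> 81
LT 195: heading 81 -> 276
FD 5: (4,-6) -> (4.523,-10.973) [heading=276, move]
Final: pos=(4.523,-10.973), heading=276, 0 segment(s) drawn

Answer: 4.523 -10.973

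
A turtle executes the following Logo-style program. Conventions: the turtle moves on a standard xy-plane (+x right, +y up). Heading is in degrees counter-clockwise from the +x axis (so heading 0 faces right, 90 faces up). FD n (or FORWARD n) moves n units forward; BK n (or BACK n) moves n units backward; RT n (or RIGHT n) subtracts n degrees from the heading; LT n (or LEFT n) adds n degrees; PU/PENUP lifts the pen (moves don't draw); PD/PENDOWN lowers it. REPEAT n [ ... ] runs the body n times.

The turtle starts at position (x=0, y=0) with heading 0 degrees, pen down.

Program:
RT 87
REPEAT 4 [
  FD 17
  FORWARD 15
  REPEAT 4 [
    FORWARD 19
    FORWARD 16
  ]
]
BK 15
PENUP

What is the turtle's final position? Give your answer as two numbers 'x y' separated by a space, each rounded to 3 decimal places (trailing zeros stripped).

Executing turtle program step by step:
Start: pos=(0,0), heading=0, pen down
RT 87: heading 0 -> 273
REPEAT 4 [
  -- iteration 1/4 --
  FD 17: (0,0) -> (0.89,-16.977) [heading=273, draw]
  FD 15: (0.89,-16.977) -> (1.675,-31.956) [heading=273, draw]
  REPEAT 4 [
    -- iteration 1/4 --
    FD 19: (1.675,-31.956) -> (2.669,-50.93) [heading=273, draw]
    FD 16: (2.669,-50.93) -> (3.507,-66.908) [heading=273, draw]
    -- iteration 2/4 --
    FD 19: (3.507,-66.908) -> (4.501,-85.882) [heading=273, draw]
    FD 16: (4.501,-85.882) -> (5.338,-101.86) [heading=273, draw]
    -- iteration 3/4 --
    FD 19: (5.338,-101.86) -> (6.333,-120.834) [heading=273, draw]
    FD 16: (6.333,-120.834) -> (7.17,-136.812) [heading=273, draw]
    -- iteration 4/4 --
    FD 19: (7.17,-136.812) -> (8.164,-155.786) [heading=273, draw]
    FD 16: (8.164,-155.786) -> (9.002,-171.764) [heading=273, draw]
  ]
  -- iteration 2/4 --
  FD 17: (9.002,-171.764) -> (9.891,-188.741) [heading=273, draw]
  FD 15: (9.891,-188.741) -> (10.677,-203.72) [heading=273, draw]
  REPEAT 4 [
    -- iteration 1/4 --
    FD 19: (10.677,-203.72) -> (11.671,-222.694) [heading=273, draw]
    FD 16: (11.671,-222.694) -> (12.508,-238.672) [heading=273, draw]
    -- iteration 2/4 --
    FD 19: (12.508,-238.672) -> (13.503,-257.646) [heading=273, draw]
    FD 16: (13.503,-257.646) -> (14.34,-273.624) [heading=273, draw]
    -- iteration 3/4 --
    FD 19: (14.34,-273.624) -> (15.334,-292.598) [heading=273, draw]
    FD 16: (15.334,-292.598) -> (16.172,-308.577) [heading=273, draw]
    -- iteration 4/4 --
    FD 19: (16.172,-308.577) -> (17.166,-327.55) [heading=273, draw]
    FD 16: (17.166,-327.55) -> (18.004,-343.529) [heading=273, draw]
  ]
  -- iteration 3/4 --
  FD 17: (18.004,-343.529) -> (18.893,-360.505) [heading=273, draw]
  FD 15: (18.893,-360.505) -> (19.678,-375.485) [heading=273, draw]
  REPEAT 4 [
    -- iteration 1/4 --
    FD 19: (19.678,-375.485) -> (20.673,-394.459) [heading=273, draw]
    FD 16: (20.673,-394.459) -> (21.51,-410.437) [heading=273, draw]
    -- iteration 2/4 --
    FD 19: (21.51,-410.437) -> (22.504,-429.411) [heading=273, draw]
    FD 16: (22.504,-429.411) -> (23.342,-445.389) [heading=273, draw]
    -- iteration 3/4 --
    FD 19: (23.342,-445.389) -> (24.336,-464.363) [heading=273, draw]
    FD 16: (24.336,-464.363) -> (25.174,-480.341) [heading=273, draw]
    -- iteration 4/4 --
    FD 19: (25.174,-480.341) -> (26.168,-499.315) [heading=273, draw]
    FD 16: (26.168,-499.315) -> (27.005,-515.293) [heading=273, draw]
  ]
  -- iteration 4/4 --
  FD 17: (27.005,-515.293) -> (27.895,-532.27) [heading=273, draw]
  FD 15: (27.895,-532.27) -> (28.68,-547.249) [heading=273, draw]
  REPEAT 4 [
    -- iteration 1/4 --
    FD 19: (28.68,-547.249) -> (29.674,-566.223) [heading=273, draw]
    FD 16: (29.674,-566.223) -> (30.512,-582.201) [heading=273, draw]
    -- iteration 2/4 --
    FD 19: (30.512,-582.201) -> (31.506,-601.175) [heading=273, draw]
    FD 16: (31.506,-601.175) -> (32.344,-617.153) [heading=273, draw]
    -- iteration 3/4 --
    FD 19: (32.344,-617.153) -> (33.338,-636.127) [heading=273, draw]
    FD 16: (33.338,-636.127) -> (34.175,-652.105) [heading=273, draw]
    -- iteration 4/4 --
    FD 19: (34.175,-652.105) -> (35.17,-671.079) [heading=273, draw]
    FD 16: (35.17,-671.079) -> (36.007,-687.057) [heading=273, draw]
  ]
]
BK 15: (36.007,-687.057) -> (35.222,-672.078) [heading=273, draw]
PU: pen up
Final: pos=(35.222,-672.078), heading=273, 41 segment(s) drawn

Answer: 35.222 -672.078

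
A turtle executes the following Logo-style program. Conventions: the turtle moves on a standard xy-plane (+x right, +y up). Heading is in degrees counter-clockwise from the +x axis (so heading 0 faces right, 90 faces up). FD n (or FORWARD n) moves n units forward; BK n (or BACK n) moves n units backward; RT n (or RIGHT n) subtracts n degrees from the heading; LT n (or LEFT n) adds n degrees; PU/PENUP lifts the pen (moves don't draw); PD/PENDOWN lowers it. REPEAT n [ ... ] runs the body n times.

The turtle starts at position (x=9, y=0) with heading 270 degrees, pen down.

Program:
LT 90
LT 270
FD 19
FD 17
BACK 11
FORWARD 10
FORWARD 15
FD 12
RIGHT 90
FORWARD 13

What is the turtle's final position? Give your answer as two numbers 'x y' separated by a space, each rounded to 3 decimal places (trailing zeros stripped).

Answer: -4 -62

Derivation:
Executing turtle program step by step:
Start: pos=(9,0), heading=270, pen down
LT 90: heading 270 -> 0
LT 270: heading 0 -> 270
FD 19: (9,0) -> (9,-19) [heading=270, draw]
FD 17: (9,-19) -> (9,-36) [heading=270, draw]
BK 11: (9,-36) -> (9,-25) [heading=270, draw]
FD 10: (9,-25) -> (9,-35) [heading=270, draw]
FD 15: (9,-35) -> (9,-50) [heading=270, draw]
FD 12: (9,-50) -> (9,-62) [heading=270, draw]
RT 90: heading 270 -> 180
FD 13: (9,-62) -> (-4,-62) [heading=180, draw]
Final: pos=(-4,-62), heading=180, 7 segment(s) drawn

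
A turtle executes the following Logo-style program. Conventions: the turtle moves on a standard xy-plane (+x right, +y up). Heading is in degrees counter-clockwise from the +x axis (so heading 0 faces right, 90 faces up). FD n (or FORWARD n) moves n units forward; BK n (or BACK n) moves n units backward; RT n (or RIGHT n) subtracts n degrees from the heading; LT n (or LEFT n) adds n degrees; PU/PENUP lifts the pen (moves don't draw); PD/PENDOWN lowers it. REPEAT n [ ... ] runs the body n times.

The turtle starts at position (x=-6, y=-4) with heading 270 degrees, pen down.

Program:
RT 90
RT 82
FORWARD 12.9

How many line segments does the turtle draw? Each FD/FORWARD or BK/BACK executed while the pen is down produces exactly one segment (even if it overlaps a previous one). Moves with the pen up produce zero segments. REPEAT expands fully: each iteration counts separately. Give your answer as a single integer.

Executing turtle program step by step:
Start: pos=(-6,-4), heading=270, pen down
RT 90: heading 270 -> 180
RT 82: heading 180 -> 98
FD 12.9: (-6,-4) -> (-7.795,8.774) [heading=98, draw]
Final: pos=(-7.795,8.774), heading=98, 1 segment(s) drawn
Segments drawn: 1

Answer: 1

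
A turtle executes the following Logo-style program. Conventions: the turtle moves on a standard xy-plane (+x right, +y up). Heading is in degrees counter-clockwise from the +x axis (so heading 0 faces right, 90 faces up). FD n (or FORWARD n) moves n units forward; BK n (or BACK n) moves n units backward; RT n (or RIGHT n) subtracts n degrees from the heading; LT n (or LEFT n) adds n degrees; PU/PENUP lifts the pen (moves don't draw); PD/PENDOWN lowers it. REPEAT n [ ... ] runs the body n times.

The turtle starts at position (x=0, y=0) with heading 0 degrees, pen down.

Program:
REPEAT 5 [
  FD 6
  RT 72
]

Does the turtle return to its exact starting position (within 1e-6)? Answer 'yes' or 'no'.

Executing turtle program step by step:
Start: pos=(0,0), heading=0, pen down
REPEAT 5 [
  -- iteration 1/5 --
  FD 6: (0,0) -> (6,0) [heading=0, draw]
  RT 72: heading 0 -> 288
  -- iteration 2/5 --
  FD 6: (6,0) -> (7.854,-5.706) [heading=288, draw]
  RT 72: heading 288 -> 216
  -- iteration 3/5 --
  FD 6: (7.854,-5.706) -> (3,-9.233) [heading=216, draw]
  RT 72: heading 216 -> 144
  -- iteration 4/5 --
  FD 6: (3,-9.233) -> (-1.854,-5.706) [heading=144, draw]
  RT 72: heading 144 -> 72
  -- iteration 5/5 --
  FD 6: (-1.854,-5.706) -> (0,0) [heading=72, draw]
  RT 72: heading 72 -> 0
]
Final: pos=(0,0), heading=0, 5 segment(s) drawn

Start position: (0, 0)
Final position: (0, 0)
Distance = 0; < 1e-6 -> CLOSED

Answer: yes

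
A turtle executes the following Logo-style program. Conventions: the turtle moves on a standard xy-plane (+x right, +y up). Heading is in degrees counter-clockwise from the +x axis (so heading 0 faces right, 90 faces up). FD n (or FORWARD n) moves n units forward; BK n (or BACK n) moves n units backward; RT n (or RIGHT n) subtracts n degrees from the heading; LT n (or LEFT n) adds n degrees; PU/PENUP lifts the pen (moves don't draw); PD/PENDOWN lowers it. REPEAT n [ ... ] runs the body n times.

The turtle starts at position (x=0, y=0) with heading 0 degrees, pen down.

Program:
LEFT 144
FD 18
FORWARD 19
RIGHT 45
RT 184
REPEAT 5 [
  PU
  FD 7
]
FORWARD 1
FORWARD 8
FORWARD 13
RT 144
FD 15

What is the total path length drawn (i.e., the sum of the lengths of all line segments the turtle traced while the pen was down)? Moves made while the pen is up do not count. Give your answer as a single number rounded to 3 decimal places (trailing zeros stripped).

Answer: 37

Derivation:
Executing turtle program step by step:
Start: pos=(0,0), heading=0, pen down
LT 144: heading 0 -> 144
FD 18: (0,0) -> (-14.562,10.58) [heading=144, draw]
FD 19: (-14.562,10.58) -> (-29.934,21.748) [heading=144, draw]
RT 45: heading 144 -> 99
RT 184: heading 99 -> 275
REPEAT 5 [
  -- iteration 1/5 --
  PU: pen up
  FD 7: (-29.934,21.748) -> (-29.324,14.775) [heading=275, move]
  -- iteration 2/5 --
  PU: pen up
  FD 7: (-29.324,14.775) -> (-28.713,7.801) [heading=275, move]
  -- iteration 3/5 --
  PU: pen up
  FD 7: (-28.713,7.801) -> (-28.103,0.828) [heading=275, move]
  -- iteration 4/5 --
  PU: pen up
  FD 7: (-28.103,0.828) -> (-27.493,-6.145) [heading=275, move]
  -- iteration 5/5 --
  PU: pen up
  FD 7: (-27.493,-6.145) -> (-26.883,-13.119) [heading=275, move]
]
FD 1: (-26.883,-13.119) -> (-26.796,-14.115) [heading=275, move]
FD 8: (-26.796,-14.115) -> (-26.099,-22.085) [heading=275, move]
FD 13: (-26.099,-22.085) -> (-24.966,-35.035) [heading=275, move]
RT 144: heading 275 -> 131
FD 15: (-24.966,-35.035) -> (-34.807,-23.714) [heading=131, move]
Final: pos=(-34.807,-23.714), heading=131, 2 segment(s) drawn

Segment lengths:
  seg 1: (0,0) -> (-14.562,10.58), length = 18
  seg 2: (-14.562,10.58) -> (-29.934,21.748), length = 19
Total = 37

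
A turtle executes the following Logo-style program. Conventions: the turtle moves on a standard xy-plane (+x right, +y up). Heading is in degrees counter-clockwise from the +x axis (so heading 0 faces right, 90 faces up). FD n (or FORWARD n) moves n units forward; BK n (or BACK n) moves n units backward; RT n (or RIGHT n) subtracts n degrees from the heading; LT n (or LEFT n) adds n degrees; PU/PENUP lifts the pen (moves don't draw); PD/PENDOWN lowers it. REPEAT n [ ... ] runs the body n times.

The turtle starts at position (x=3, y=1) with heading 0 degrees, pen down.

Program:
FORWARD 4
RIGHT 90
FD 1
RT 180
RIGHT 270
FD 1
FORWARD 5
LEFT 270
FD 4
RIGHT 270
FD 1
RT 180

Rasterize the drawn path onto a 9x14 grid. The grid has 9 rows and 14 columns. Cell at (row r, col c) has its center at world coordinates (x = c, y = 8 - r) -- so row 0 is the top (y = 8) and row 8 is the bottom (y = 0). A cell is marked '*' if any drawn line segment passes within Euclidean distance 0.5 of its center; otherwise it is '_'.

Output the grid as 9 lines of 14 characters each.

Segment 0: (3,1) -> (7,1)
Segment 1: (7,1) -> (7,0)
Segment 2: (7,0) -> (6,-0)
Segment 3: (6,-0) -> (1,-0)
Segment 4: (1,-0) -> (1,4)
Segment 5: (1,4) -> (-0,4)

Answer: ______________
______________
______________
______________
**____________
_*____________
_*____________
_*_*****______
_*******______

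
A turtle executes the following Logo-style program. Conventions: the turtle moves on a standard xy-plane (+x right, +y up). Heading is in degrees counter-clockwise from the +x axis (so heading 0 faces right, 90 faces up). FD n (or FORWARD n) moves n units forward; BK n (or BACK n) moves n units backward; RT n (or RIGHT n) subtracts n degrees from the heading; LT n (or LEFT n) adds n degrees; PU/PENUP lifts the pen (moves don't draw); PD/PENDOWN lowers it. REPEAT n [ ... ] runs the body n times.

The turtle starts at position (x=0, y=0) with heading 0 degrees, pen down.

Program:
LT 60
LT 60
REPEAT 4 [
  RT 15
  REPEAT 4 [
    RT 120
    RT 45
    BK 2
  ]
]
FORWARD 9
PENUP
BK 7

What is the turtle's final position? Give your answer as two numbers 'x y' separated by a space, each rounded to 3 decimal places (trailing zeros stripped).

Answer: -0.318 0.551

Derivation:
Executing turtle program step by step:
Start: pos=(0,0), heading=0, pen down
LT 60: heading 0 -> 60
LT 60: heading 60 -> 120
REPEAT 4 [
  -- iteration 1/4 --
  RT 15: heading 120 -> 105
  REPEAT 4 [
    -- iteration 1/4 --
    RT 120: heading 105 -> 345
    RT 45: heading 345 -> 300
    BK 2: (0,0) -> (-1,1.732) [heading=300, draw]
    -- iteration 2/4 --
    RT 120: heading 300 -> 180
    RT 45: heading 180 -> 135
    BK 2: (-1,1.732) -> (0.414,0.318) [heading=135, draw]
    -- iteration 3/4 --
    RT 120: heading 135 -> 15
    RT 45: heading 15 -> 330
    BK 2: (0.414,0.318) -> (-1.318,1.318) [heading=330, draw]
    -- iteration 4/4 --
    RT 120: heading 330 -> 210
    RT 45: heading 210 -> 165
    BK 2: (-1.318,1.318) -> (0.614,0.8) [heading=165, draw]
  ]
  -- iteration 2/4 --
  RT 15: heading 165 -> 150
  REPEAT 4 [
    -- iteration 1/4 --
    RT 120: heading 150 -> 30
    RT 45: heading 30 -> 345
    BK 2: (0.614,0.8) -> (-1.318,1.318) [heading=345, draw]
    -- iteration 2/4 --
    RT 120: heading 345 -> 225
    RT 45: heading 225 -> 180
    BK 2: (-1.318,1.318) -> (0.682,1.318) [heading=180, draw]
    -- iteration 3/4 --
    RT 120: heading 180 -> 60
    RT 45: heading 60 -> 15
    BK 2: (0.682,1.318) -> (-1.25,0.8) [heading=15, draw]
    -- iteration 4/4 --
    RT 120: heading 15 -> 255
    RT 45: heading 255 -> 210
    BK 2: (-1.25,0.8) -> (0.482,1.8) [heading=210, draw]
  ]
  -- iteration 3/4 --
  RT 15: heading 210 -> 195
  REPEAT 4 [
    -- iteration 1/4 --
    RT 120: heading 195 -> 75
    RT 45: heading 75 -> 30
    BK 2: (0.482,1.8) -> (-1.25,0.8) [heading=30, draw]
    -- iteration 2/4 --
    RT 120: heading 30 -> 270
    RT 45: heading 270 -> 225
    BK 2: (-1.25,0.8) -> (0.165,2.214) [heading=225, draw]
    -- iteration 3/4 --
    RT 120: heading 225 -> 105
    RT 45: heading 105 -> 60
    BK 2: (0.165,2.214) -> (-0.835,0.482) [heading=60, draw]
    -- iteration 4/4 --
    RT 120: heading 60 -> 300
    RT 45: heading 300 -> 255
    BK 2: (-0.835,0.482) -> (-0.318,2.414) [heading=255, draw]
  ]
  -- iteration 4/4 --
  RT 15: heading 255 -> 240
  REPEAT 4 [
    -- iteration 1/4 --
    RT 120: heading 240 -> 120
    RT 45: heading 120 -> 75
    BK 2: (-0.318,2.414) -> (-0.835,0.482) [heading=75, draw]
    -- iteration 2/4 --
    RT 120: heading 75 -> 315
    RT 45: heading 315 -> 270
    BK 2: (-0.835,0.482) -> (-0.835,2.482) [heading=270, draw]
    -- iteration 3/4 --
    RT 120: heading 270 -> 150
    RT 45: heading 150 -> 105
    BK 2: (-0.835,2.482) -> (-0.318,0.551) [heading=105, draw]
    -- iteration 4/4 --
    RT 120: heading 105 -> 345
    RT 45: heading 345 -> 300
    BK 2: (-0.318,0.551) -> (-1.318,2.283) [heading=300, draw]
  ]
]
FD 9: (-1.318,2.283) -> (3.182,-5.512) [heading=300, draw]
PU: pen up
BK 7: (3.182,-5.512) -> (-0.318,0.551) [heading=300, move]
Final: pos=(-0.318,0.551), heading=300, 17 segment(s) drawn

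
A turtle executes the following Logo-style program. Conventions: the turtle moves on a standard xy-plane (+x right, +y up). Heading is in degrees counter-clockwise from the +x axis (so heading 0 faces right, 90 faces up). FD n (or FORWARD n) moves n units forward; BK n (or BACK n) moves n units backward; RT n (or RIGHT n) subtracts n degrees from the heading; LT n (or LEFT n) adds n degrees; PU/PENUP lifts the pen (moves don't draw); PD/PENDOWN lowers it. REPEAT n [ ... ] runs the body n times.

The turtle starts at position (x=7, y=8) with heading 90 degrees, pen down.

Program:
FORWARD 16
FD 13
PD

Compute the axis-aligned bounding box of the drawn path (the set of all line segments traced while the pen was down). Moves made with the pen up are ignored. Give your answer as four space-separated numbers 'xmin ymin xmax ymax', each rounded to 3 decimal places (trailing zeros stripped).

Executing turtle program step by step:
Start: pos=(7,8), heading=90, pen down
FD 16: (7,8) -> (7,24) [heading=90, draw]
FD 13: (7,24) -> (7,37) [heading=90, draw]
PD: pen down
Final: pos=(7,37), heading=90, 2 segment(s) drawn

Segment endpoints: x in {7, 7, 7}, y in {8, 24, 37}
xmin=7, ymin=8, xmax=7, ymax=37

Answer: 7 8 7 37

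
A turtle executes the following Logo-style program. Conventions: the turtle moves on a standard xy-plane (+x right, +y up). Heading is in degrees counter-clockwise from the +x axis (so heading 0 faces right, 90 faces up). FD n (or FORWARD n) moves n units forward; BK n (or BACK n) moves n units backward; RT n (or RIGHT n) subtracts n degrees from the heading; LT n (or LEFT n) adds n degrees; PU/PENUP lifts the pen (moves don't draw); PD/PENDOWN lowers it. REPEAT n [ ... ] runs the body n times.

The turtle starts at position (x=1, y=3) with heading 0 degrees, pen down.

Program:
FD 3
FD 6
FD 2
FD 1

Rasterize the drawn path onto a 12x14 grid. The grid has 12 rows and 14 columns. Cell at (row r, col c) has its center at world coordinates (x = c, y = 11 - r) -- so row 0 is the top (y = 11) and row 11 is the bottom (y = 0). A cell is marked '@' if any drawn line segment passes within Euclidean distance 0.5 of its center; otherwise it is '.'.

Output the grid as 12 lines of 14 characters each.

Segment 0: (1,3) -> (4,3)
Segment 1: (4,3) -> (10,3)
Segment 2: (10,3) -> (12,3)
Segment 3: (12,3) -> (13,3)

Answer: ..............
..............
..............
..............
..............
..............
..............
..............
.@@@@@@@@@@@@@
..............
..............
..............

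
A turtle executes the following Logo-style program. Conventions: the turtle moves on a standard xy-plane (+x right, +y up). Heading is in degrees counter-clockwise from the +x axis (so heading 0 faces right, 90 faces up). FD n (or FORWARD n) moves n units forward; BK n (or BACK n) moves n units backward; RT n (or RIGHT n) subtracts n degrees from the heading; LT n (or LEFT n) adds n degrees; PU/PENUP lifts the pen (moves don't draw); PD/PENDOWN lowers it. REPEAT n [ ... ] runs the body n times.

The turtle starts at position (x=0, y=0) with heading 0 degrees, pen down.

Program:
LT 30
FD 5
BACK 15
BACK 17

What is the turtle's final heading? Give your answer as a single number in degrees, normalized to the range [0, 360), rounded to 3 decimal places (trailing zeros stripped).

Executing turtle program step by step:
Start: pos=(0,0), heading=0, pen down
LT 30: heading 0 -> 30
FD 5: (0,0) -> (4.33,2.5) [heading=30, draw]
BK 15: (4.33,2.5) -> (-8.66,-5) [heading=30, draw]
BK 17: (-8.66,-5) -> (-23.383,-13.5) [heading=30, draw]
Final: pos=(-23.383,-13.5), heading=30, 3 segment(s) drawn

Answer: 30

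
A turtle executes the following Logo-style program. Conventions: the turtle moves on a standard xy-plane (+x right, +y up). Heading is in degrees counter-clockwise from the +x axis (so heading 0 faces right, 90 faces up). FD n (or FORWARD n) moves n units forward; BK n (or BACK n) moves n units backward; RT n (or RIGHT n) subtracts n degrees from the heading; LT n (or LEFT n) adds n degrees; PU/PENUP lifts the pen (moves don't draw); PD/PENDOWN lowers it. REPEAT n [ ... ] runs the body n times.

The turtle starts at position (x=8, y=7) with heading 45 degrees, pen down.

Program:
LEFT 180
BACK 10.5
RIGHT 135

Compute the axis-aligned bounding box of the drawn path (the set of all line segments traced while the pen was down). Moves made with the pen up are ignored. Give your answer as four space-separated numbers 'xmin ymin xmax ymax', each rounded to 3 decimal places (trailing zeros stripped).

Answer: 8 7 15.425 14.425

Derivation:
Executing turtle program step by step:
Start: pos=(8,7), heading=45, pen down
LT 180: heading 45 -> 225
BK 10.5: (8,7) -> (15.425,14.425) [heading=225, draw]
RT 135: heading 225 -> 90
Final: pos=(15.425,14.425), heading=90, 1 segment(s) drawn

Segment endpoints: x in {8, 15.425}, y in {7, 14.425}
xmin=8, ymin=7, xmax=15.425, ymax=14.425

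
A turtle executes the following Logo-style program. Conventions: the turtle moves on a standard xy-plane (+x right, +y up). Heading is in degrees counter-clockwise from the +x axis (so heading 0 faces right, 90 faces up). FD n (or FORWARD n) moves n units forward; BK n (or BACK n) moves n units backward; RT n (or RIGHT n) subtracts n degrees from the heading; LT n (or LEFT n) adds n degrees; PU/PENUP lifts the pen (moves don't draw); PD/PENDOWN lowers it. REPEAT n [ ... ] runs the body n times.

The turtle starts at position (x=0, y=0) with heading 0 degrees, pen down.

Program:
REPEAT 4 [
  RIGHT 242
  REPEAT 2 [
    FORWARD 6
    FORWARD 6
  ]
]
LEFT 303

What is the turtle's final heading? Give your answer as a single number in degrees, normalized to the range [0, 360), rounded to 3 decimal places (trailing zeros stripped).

Answer: 55

Derivation:
Executing turtle program step by step:
Start: pos=(0,0), heading=0, pen down
REPEAT 4 [
  -- iteration 1/4 --
  RT 242: heading 0 -> 118
  REPEAT 2 [
    -- iteration 1/2 --
    FD 6: (0,0) -> (-2.817,5.298) [heading=118, draw]
    FD 6: (-2.817,5.298) -> (-5.634,10.595) [heading=118, draw]
    -- iteration 2/2 --
    FD 6: (-5.634,10.595) -> (-8.45,15.893) [heading=118, draw]
    FD 6: (-8.45,15.893) -> (-11.267,21.191) [heading=118, draw]
  ]
  -- iteration 2/4 --
  RT 242: heading 118 -> 236
  REPEAT 2 [
    -- iteration 1/2 --
    FD 6: (-11.267,21.191) -> (-14.622,16.217) [heading=236, draw]
    FD 6: (-14.622,16.217) -> (-17.978,11.242) [heading=236, draw]
    -- iteration 2/2 --
    FD 6: (-17.978,11.242) -> (-21.333,6.268) [heading=236, draw]
    FD 6: (-21.333,6.268) -> (-24.688,1.294) [heading=236, draw]
  ]
  -- iteration 3/4 --
  RT 242: heading 236 -> 354
  REPEAT 2 [
    -- iteration 1/2 --
    FD 6: (-24.688,1.294) -> (-18.721,0.667) [heading=354, draw]
    FD 6: (-18.721,0.667) -> (-12.754,0.039) [heading=354, draw]
    -- iteration 2/2 --
    FD 6: (-12.754,0.039) -> (-6.787,-0.588) [heading=354, draw]
    FD 6: (-6.787,-0.588) -> (-0.819,-1.215) [heading=354, draw]
  ]
  -- iteration 4/4 --
  RT 242: heading 354 -> 112
  REPEAT 2 [
    -- iteration 1/2 --
    FD 6: (-0.819,-1.215) -> (-3.067,4.348) [heading=112, draw]
    FD 6: (-3.067,4.348) -> (-5.315,9.911) [heading=112, draw]
    -- iteration 2/2 --
    FD 6: (-5.315,9.911) -> (-7.562,15.474) [heading=112, draw]
    FD 6: (-7.562,15.474) -> (-9.81,21.038) [heading=112, draw]
  ]
]
LT 303: heading 112 -> 55
Final: pos=(-9.81,21.038), heading=55, 16 segment(s) drawn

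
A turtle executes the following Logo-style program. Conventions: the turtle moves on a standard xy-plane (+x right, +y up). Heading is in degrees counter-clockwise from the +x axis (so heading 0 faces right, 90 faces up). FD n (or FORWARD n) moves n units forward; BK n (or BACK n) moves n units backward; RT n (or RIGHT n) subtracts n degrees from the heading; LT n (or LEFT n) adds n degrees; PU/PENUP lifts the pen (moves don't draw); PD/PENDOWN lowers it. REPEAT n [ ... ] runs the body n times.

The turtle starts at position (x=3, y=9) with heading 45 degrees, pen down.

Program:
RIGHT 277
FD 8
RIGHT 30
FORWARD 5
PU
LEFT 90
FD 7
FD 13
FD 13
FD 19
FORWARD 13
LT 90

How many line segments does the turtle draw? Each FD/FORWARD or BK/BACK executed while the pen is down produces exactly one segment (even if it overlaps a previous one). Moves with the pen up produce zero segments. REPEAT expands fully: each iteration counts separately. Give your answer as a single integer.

Answer: 2

Derivation:
Executing turtle program step by step:
Start: pos=(3,9), heading=45, pen down
RT 277: heading 45 -> 128
FD 8: (3,9) -> (-1.925,15.304) [heading=128, draw]
RT 30: heading 128 -> 98
FD 5: (-1.925,15.304) -> (-2.621,20.255) [heading=98, draw]
PU: pen up
LT 90: heading 98 -> 188
FD 7: (-2.621,20.255) -> (-9.553,19.281) [heading=188, move]
FD 13: (-9.553,19.281) -> (-22.427,17.472) [heading=188, move]
FD 13: (-22.427,17.472) -> (-35.3,15.663) [heading=188, move]
FD 19: (-35.3,15.663) -> (-54.115,13.018) [heading=188, move]
FD 13: (-54.115,13.018) -> (-66.989,11.209) [heading=188, move]
LT 90: heading 188 -> 278
Final: pos=(-66.989,11.209), heading=278, 2 segment(s) drawn
Segments drawn: 2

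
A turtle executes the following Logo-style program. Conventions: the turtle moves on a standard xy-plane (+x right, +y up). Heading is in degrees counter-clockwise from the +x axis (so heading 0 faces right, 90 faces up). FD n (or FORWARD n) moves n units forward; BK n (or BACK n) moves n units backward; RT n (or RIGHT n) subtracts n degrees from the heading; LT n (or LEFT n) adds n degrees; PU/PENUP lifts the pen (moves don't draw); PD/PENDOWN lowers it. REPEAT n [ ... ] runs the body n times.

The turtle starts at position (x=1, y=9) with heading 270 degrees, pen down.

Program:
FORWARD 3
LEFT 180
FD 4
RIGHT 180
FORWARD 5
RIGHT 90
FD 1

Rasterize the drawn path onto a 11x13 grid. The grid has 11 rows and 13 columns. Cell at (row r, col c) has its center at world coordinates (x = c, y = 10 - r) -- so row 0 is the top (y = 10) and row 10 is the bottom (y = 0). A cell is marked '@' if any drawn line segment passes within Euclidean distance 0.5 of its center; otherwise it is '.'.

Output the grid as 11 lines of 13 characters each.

Segment 0: (1,9) -> (1,6)
Segment 1: (1,6) -> (1,10)
Segment 2: (1,10) -> (1,5)
Segment 3: (1,5) -> (-0,5)

Answer: .@...........
.@...........
.@...........
.@...........
.@...........
@@...........
.............
.............
.............
.............
.............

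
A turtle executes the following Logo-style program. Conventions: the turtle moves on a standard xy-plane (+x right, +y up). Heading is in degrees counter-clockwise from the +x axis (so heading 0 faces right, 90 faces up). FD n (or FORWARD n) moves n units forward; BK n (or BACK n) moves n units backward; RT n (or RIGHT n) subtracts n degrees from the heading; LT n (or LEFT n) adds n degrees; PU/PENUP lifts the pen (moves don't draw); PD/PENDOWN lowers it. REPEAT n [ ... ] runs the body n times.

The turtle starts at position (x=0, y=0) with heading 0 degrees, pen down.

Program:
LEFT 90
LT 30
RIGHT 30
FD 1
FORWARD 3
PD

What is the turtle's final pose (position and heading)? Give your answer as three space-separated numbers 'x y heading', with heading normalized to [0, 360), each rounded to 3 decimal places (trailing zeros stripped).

Executing turtle program step by step:
Start: pos=(0,0), heading=0, pen down
LT 90: heading 0 -> 90
LT 30: heading 90 -> 120
RT 30: heading 120 -> 90
FD 1: (0,0) -> (0,1) [heading=90, draw]
FD 3: (0,1) -> (0,4) [heading=90, draw]
PD: pen down
Final: pos=(0,4), heading=90, 2 segment(s) drawn

Answer: 0 4 90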